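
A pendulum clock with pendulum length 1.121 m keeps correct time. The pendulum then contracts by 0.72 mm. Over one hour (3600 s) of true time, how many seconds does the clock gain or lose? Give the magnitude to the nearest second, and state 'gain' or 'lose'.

T ∝ √L, so T'/T = √(1.12028/1.121) = 0.999679.
In 3600 s of true time the clock registers 3600/0.999679 = 3601.2 s, so it gains 1 s.

gain 1 s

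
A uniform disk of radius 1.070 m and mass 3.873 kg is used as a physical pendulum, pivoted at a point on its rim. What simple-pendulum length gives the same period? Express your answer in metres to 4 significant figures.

The equivalent simple-pendulum length is L_eq = I/(md), where I is about the pivot and d = 1.0700 m.
I_cm = ½mR² = 2.2171 kg·m², so I = I_cm + md² = 2.2171 + 4.4342 = 6.6513 kg·m².
L_eq = 6.6513/(3.873 × 1.0700) = 1.605 m.

1.605 m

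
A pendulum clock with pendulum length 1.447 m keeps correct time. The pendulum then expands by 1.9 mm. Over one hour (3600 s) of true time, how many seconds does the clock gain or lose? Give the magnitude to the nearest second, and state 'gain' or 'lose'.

T ∝ √L, so T'/T = √(1.44890/1.447) = 1.00066.
In 3600 s of true time the clock registers 3600/1.00066 = 3597.6 s, so it loses 2 s.

lose 2 s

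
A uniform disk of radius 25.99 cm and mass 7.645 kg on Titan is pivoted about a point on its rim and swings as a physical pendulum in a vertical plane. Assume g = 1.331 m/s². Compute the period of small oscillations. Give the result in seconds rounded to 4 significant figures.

3.400 s

I_cm = ½mr² = 0.25820 kg·m². The pivot is at distance d = 0.2599 m from the centre of mass.
By the parallel-axis theorem, I = I_cm + md² = 0.25820 + 0.51640 = 0.77461 kg·m².
T = 2π√(I/(mgd)) = 2π√(0.77461/(7.645 × 1.331 × 0.2599)) = 3.400 s.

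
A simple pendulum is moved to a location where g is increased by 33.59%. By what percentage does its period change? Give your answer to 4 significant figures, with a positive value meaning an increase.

-13.48%

T ∝ 1/√g, so T'/T = 1/√(1.3359) = 0.86519.
Percentage change in T = (0.86519 − 1) × 100% = -13.48%.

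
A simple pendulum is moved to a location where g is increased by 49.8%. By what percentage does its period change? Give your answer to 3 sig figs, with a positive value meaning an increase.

T ∝ 1/√g, so T'/T = 1/√(1.498) = 0.8170.
Percentage change in T = (0.8170 − 1) × 100% = -18.3%.

-18.3%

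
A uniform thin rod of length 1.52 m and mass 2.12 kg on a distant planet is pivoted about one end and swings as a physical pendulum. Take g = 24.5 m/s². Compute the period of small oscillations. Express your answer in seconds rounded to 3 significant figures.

1.28 s

For a physical pendulum T = 2π√(I/(mgd)), with d = 0.7600 m from pivot to centre of mass.
I_cm = mL²/12 = 2.12 × 1.52²/12 = 0.4082 kg·m²; I = I_cm + md² = 0.4082 + 2.12 × 0.7600² = 1.633 kg·m².
T = 2π√(1.633/(2.12 × 24.5 × 0.7600)) = 1.28 s.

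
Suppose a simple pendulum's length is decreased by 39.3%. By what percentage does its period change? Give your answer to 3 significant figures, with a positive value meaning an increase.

T ∝ √L, so T'/T = √(0.6070) = 0.7791.
Percentage change in T = (0.7791 − 1) × 100% = -22.1%.

-22.1%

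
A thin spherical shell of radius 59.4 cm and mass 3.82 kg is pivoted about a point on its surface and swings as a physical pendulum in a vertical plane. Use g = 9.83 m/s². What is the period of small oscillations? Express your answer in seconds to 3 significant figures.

I_cm = (2/3)mr² = 0.8986 kg·m². The pivot is at distance d = 0.594 m from the centre of mass.
By the parallel-axis theorem, I = I_cm + md² = 0.8986 + 1.348 = 2.246 kg·m².
T = 2π√(I/(mgd)) = 2π√(2.246/(3.82 × 9.83 × 0.594)) = 1.99 s.

1.99 s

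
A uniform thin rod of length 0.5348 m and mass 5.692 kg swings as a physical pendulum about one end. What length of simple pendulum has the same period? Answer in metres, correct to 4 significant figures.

The equivalent simple-pendulum length is L_eq = I/(md), where I is about the pivot and d = 0.26740 m.
I_cm = (1/12)mL² = 0.13566 kg·m², so I = I_cm + md² = 0.13566 + 0.40699 = 0.54266 kg·m².
L_eq = 0.54266/(5.692 × 0.26740) = 0.3565 m.

0.3565 m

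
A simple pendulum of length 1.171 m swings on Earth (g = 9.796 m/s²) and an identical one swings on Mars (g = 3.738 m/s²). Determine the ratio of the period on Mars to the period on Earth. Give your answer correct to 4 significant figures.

1.619

T ∝ 1/√g, so T₂/T₁ = √(g₁/g₂) = √(9.796/3.738) = 1.619.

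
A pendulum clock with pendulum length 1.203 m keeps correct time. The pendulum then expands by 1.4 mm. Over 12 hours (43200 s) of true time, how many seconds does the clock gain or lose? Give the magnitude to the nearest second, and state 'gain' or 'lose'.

lose 25 s

T ∝ √L, so T'/T = √(1.20440/1.203) = 1.00058.
In 43200 s of true time the clock registers 43200/1.00058 = 43174.9 s, so it loses 25 s.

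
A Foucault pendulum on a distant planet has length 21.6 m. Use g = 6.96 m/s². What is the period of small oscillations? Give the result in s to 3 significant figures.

T = 2π√(L/g) = 2π√(21.6/6.96) = 2π × 1.762 = 11.1 s.

11.1 s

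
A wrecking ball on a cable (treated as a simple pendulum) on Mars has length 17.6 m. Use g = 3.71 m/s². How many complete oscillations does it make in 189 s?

13

T = 2π√(L/g) = 2π√(17.6/3.71) = 13.69 s.
Number of complete oscillations = ⌊189/13.69⌋ = ⌊13.81⌋ = 13.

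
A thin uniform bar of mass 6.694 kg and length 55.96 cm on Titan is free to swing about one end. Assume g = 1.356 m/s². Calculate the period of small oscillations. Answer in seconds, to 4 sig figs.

3.296 s

For a physical pendulum T = 2π√(I/(mgd)), with d = 0.27980 m from pivot to centre of mass.
I_cm = mL²/12 = 6.694 × 0.5596²/12 = 0.17469 kg·m²; I = I_cm + md² = 0.17469 + 6.694 × 0.27980² = 0.69875 kg·m².
T = 2π√(0.69875/(6.694 × 1.356 × 0.27980)) = 3.296 s.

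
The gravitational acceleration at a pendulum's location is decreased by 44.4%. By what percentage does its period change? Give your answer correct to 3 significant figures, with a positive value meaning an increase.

T ∝ 1/√g, so T'/T = 1/√(0.5560) = 1.341.
Percentage change in T = (1.341 − 1) × 100% = 34.1%.

34.1%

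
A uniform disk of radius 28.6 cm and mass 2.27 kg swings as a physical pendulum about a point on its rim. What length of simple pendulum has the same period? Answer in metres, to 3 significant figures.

0.429 m

The equivalent simple-pendulum length is L_eq = I/(md), where I is about the pivot and d = 0.2860 m.
I_cm = ½mR² = 0.09284 kg·m², so I = I_cm + md² = 0.09284 + 0.1857 = 0.2785 kg·m².
L_eq = 0.2785/(2.27 × 0.2860) = 0.429 m.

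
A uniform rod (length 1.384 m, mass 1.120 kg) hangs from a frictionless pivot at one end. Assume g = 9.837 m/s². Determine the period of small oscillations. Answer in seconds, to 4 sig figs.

1.924 s

For a physical pendulum T = 2π√(I/(mgd)), with d = 0.69200 m from pivot to centre of mass.
I_cm = mL²/12 = 1.120 × 1.384²/12 = 0.17878 kg·m²; I = I_cm + md² = 0.17878 + 1.120 × 0.69200² = 0.71510 kg·m².
T = 2π√(0.71510/(1.120 × 9.837 × 0.69200)) = 1.924 s.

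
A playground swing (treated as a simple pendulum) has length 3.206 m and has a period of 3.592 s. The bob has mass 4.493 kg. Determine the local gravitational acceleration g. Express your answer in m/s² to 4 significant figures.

9.810 m/s²

From T = 2π√(L/g), g = 4π²L/T² = 4π² × 3.206/3.5920² = 9.810 m/s².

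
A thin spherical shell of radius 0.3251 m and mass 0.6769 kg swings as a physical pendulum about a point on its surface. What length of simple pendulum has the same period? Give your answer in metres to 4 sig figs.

0.5418 m

The equivalent simple-pendulum length is L_eq = I/(md), where I is about the pivot and d = 0.32510 m.
I_cm = (2/3)mR² = 0.047694 kg·m², so I = I_cm + md² = 0.047694 + 0.071542 = 0.11924 kg·m².
L_eq = 0.11924/(0.6769 × 0.32510) = 0.5418 m.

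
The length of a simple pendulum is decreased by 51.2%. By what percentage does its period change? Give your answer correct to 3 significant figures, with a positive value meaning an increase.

T ∝ √L, so T'/T = √(0.4880) = 0.6986.
Percentage change in T = (0.6986 − 1) × 100% = -30.1%.

-30.1%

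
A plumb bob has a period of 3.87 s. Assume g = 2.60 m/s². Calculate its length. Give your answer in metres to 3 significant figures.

0.986 m

From T = 2π√(L/g), L = gT²/(4π²) = 2.60 × 3.870²/(4π²) = 0.986 m.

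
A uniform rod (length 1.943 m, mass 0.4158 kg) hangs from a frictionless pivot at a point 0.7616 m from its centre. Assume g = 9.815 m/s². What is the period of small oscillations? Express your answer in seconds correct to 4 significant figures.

For a physical pendulum T = 2π√(I/(mgd)), with d = 0.76160 m from pivot to centre of mass.
I_cm = mL²/12 = 0.4158 × 1.943²/12 = 0.13081 kg·m²; I = I_cm + md² = 0.13081 + 0.4158 × 0.76160² = 0.37199 kg·m².
T = 2π√(0.37199/(0.4158 × 9.815 × 0.76160)) = 2.174 s.

2.174 s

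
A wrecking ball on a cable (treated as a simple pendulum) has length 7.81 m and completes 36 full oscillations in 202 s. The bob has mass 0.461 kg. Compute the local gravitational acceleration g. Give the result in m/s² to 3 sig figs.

9.79 m/s²

T = 202/36 = 5.611 s.
From T = 2π√(L/g), g = 4π²L/T² = 4π² × 7.81/5.611² = 9.79 m/s².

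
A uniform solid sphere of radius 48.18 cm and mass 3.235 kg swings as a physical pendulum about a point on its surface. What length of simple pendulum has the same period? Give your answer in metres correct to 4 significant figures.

The equivalent simple-pendulum length is L_eq = I/(md), where I is about the pivot and d = 0.48180 m.
I_cm = (2/5)mR² = 0.30038 kg·m², so I = I_cm + md² = 0.30038 + 0.75094 = 1.0513 kg·m².
L_eq = 1.0513/(3.235 × 0.48180) = 0.6745 m.

0.6745 m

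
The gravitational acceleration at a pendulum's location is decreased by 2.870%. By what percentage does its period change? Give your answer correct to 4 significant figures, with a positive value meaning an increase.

T ∝ 1/√g, so T'/T = 1/√(0.97130) = 1.0147.
Percentage change in T = (1.0147 − 1) × 100% = 1.467%.

1.467%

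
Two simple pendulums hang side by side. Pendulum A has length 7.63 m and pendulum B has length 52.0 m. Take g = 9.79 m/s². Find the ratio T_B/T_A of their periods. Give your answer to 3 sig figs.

2.61

T ∝ √L, so T_B/T_A = √(L_B/L_A) = √(52.0/7.63) = 2.61.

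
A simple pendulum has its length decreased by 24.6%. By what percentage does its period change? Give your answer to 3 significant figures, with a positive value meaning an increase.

T ∝ √L, so T'/T = √(0.7540) = 0.8683.
Percentage change in T = (0.8683 − 1) × 100% = -13.2%.

-13.2%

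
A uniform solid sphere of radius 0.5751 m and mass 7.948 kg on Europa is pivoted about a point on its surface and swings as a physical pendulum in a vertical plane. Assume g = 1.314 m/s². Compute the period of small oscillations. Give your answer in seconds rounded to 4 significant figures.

I_cm = (2/5)mr² = 1.0515 kg·m². The pivot is at distance d = 0.5751 m from the centre of mass.
By the parallel-axis theorem, I = I_cm + md² = 1.0515 + 2.6287 = 3.6802 kg·m².
T = 2π√(I/(mgd)) = 2π√(3.6802/(7.948 × 1.314 × 0.5751)) = 4.918 s.

4.918 s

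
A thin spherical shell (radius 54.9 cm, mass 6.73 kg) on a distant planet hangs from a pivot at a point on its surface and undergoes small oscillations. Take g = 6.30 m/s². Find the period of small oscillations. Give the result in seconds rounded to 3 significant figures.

2.39 s

I_cm = (2/3)mr² = 1.352 kg·m². The pivot is at distance d = 0.549 m from the centre of mass.
By the parallel-axis theorem, I = I_cm + md² = 1.352 + 2.028 = 3.381 kg·m².
T = 2π√(I/(mgd)) = 2π√(3.381/(6.73 × 6.30 × 0.549)) = 2.39 s.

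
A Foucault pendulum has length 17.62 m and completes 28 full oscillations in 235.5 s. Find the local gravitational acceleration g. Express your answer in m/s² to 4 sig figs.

T = 235.5/28 = 8.4107 s.
From T = 2π√(L/g), g = 4π²L/T² = 4π² × 17.62/8.4107² = 9.833 m/s².

9.833 m/s²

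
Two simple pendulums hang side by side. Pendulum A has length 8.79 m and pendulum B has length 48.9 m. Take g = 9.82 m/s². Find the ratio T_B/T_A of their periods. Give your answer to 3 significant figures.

2.36

T ∝ √L, so T_B/T_A = √(L_B/L_A) = √(48.9/8.79) = 2.36.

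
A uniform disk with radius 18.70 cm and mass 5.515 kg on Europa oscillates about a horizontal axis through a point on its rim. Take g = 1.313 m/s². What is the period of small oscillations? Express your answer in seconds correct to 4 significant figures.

2.904 s

I_cm = ½mr² = 0.096427 kg·m². The pivot is at distance d = 0.1870 m from the centre of mass.
By the parallel-axis theorem, I = I_cm + md² = 0.096427 + 0.19285 = 0.28928 kg·m².
T = 2π√(I/(mgd)) = 2π√(0.28928/(5.515 × 1.313 × 0.1870)) = 2.904 s.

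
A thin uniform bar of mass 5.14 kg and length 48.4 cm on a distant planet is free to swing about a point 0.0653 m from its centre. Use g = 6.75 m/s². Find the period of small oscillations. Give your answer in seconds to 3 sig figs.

1.46 s

For a physical pendulum T = 2π√(I/(mgd)), with d = 0.06530 m from pivot to centre of mass.
I_cm = mL²/12 = 5.14 × 0.484²/12 = 0.1003 kg·m²; I = I_cm + md² = 0.1003 + 5.14 × 0.06530² = 0.1223 kg·m².
T = 2π√(0.1223/(5.14 × 6.75 × 0.06530)) = 1.46 s.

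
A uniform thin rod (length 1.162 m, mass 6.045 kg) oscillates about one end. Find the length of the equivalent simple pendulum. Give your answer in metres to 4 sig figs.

0.7747 m

The equivalent simple-pendulum length is L_eq = I/(md), where I is about the pivot and d = 0.58100 m.
I_cm = (1/12)mL² = 0.68019 kg·m², so I = I_cm + md² = 0.68019 + 2.0406 = 2.7207 kg·m².
L_eq = 2.7207/(6.045 × 0.58100) = 0.7747 m.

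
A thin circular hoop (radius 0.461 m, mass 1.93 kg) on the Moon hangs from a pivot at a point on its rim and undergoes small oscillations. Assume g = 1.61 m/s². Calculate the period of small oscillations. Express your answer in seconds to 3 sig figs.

I_cm = mr² = 0.4102 kg·m². The pivot is at distance d = 0.461 m from the centre of mass.
By the parallel-axis theorem, I = I_cm + md² = 0.4102 + 0.4102 = 0.8203 kg·m².
T = 2π√(I/(mgd)) = 2π√(0.8203/(1.93 × 1.61 × 0.461)) = 4.75 s.

4.75 s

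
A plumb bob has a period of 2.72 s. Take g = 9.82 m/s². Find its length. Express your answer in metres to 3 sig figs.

From T = 2π√(L/g), L = gT²/(4π²) = 9.82 × 2.720²/(4π²) = 1.84 m.

1.84 m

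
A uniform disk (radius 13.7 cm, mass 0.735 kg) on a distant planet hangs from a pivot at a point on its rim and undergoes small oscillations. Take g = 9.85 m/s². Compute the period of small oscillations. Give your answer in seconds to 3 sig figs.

0.908 s

I_cm = ½mr² = 0.006898 kg·m². The pivot is at distance d = 0.137 m from the centre of mass.
By the parallel-axis theorem, I = I_cm + md² = 0.006898 + 0.01380 = 0.02069 kg·m².
T = 2π√(I/(mgd)) = 2π√(0.02069/(0.735 × 9.85 × 0.137)) = 0.908 s.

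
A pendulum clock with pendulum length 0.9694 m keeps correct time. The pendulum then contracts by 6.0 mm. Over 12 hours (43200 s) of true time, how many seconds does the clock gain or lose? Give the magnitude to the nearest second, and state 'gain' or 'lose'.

T ∝ √L, so T'/T = √(0.96340/0.9694) = 0.996900.
In 43200 s of true time the clock registers 43200/0.996900 = 43334.3 s, so it gains 134 s.

gain 134 s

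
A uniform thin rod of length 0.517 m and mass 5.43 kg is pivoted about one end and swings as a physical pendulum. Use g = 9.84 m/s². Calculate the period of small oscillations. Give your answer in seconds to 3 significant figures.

For a physical pendulum T = 2π√(I/(mgd)), with d = 0.2585 m from pivot to centre of mass.
I_cm = mL²/12 = 5.43 × 0.517²/12 = 0.1209 kg·m²; I = I_cm + md² = 0.1209 + 5.43 × 0.2585² = 0.4838 kg·m².
T = 2π√(0.4838/(5.43 × 9.84 × 0.2585)) = 1.18 s.

1.18 s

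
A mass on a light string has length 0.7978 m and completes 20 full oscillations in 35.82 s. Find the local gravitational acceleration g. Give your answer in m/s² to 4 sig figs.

9.819 m/s²

T = 35.82/20 = 1.7910 s.
From T = 2π√(L/g), g = 4π²L/T² = 4π² × 0.7978/1.7910² = 9.819 m/s².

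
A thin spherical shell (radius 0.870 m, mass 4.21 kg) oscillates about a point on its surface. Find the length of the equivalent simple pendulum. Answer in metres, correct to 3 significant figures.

The equivalent simple-pendulum length is L_eq = I/(md), where I is about the pivot and d = 0.8700 m.
I_cm = (2/3)mR² = 2.124 kg·m², so I = I_cm + md² = 2.124 + 3.187 = 5.311 kg·m².
L_eq = 5.311/(4.21 × 0.8700) = 1.45 m.

1.45 m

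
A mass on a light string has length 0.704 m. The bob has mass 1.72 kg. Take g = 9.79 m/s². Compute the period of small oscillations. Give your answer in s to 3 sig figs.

1.68 s

T = 2π√(L/g) = 2π√(0.704/9.79) = 2π × 0.2682 = 1.68 s.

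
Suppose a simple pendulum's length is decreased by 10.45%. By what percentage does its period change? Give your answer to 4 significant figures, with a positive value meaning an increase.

T ∝ √L, so T'/T = √(0.89550) = 0.94631.
Percentage change in T = (0.94631 − 1) × 100% = -5.369%.

-5.369%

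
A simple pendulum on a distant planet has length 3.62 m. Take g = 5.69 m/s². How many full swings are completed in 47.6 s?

9

T = 2π√(L/g) = 2π√(3.62/5.69) = 5.012 s.
Number of complete oscillations = ⌊47.6/5.012⌋ = ⌊9.498⌋ = 9.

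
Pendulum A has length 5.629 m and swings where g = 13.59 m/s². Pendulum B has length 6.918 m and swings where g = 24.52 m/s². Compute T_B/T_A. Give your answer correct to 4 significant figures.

0.8253

T = 2π√(L/g), so T_B/T_A = √((L_B/g_B)/(L_A/g_A)) = √((6.918/24.52)/(5.629/13.59)) = 0.8253.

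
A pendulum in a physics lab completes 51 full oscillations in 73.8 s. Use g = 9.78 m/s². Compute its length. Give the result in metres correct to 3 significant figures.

T = 73.8/51 = 1.447 s.
From T = 2π√(L/g), L = gT²/(4π²) = 9.78 × 1.447²/(4π²) = 0.519 m.

0.519 m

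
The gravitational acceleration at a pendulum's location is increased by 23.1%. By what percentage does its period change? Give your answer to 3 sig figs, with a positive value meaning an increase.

-9.87%

T ∝ 1/√g, so T'/T = 1/√(1.231) = 0.9013.
Percentage change in T = (0.9013 − 1) × 100% = -9.87%.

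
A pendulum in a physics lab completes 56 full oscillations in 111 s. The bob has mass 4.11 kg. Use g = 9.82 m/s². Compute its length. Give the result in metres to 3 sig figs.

0.977 m

T = 111/56 = 1.982 s.
From T = 2π√(L/g), L = gT²/(4π²) = 9.82 × 1.982²/(4π²) = 0.977 m.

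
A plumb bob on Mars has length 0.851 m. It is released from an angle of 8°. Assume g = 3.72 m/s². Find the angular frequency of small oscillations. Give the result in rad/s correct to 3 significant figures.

2.09 rad/s

ω = √(g/L) = √(3.72/0.851) = 2.09 rad/s.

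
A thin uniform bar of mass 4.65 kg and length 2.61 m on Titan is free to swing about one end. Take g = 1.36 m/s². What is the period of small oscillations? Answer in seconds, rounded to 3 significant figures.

7.11 s

For a physical pendulum T = 2π√(I/(mgd)), with d = 1.305 m from pivot to centre of mass.
I_cm = mL²/12 = 4.65 × 2.61²/12 = 2.640 kg·m²; I = I_cm + md² = 2.640 + 4.65 × 1.305² = 10.56 kg·m².
T = 2π√(10.56/(4.65 × 1.36 × 1.305)) = 7.11 s.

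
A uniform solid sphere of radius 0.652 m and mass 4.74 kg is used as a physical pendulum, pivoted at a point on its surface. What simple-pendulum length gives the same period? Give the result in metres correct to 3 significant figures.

0.913 m

The equivalent simple-pendulum length is L_eq = I/(md), where I is about the pivot and d = 0.6520 m.
I_cm = (2/5)mR² = 0.8060 kg·m², so I = I_cm + md² = 0.8060 + 2.015 = 2.821 kg·m².
L_eq = 2.821/(4.74 × 0.6520) = 0.913 m.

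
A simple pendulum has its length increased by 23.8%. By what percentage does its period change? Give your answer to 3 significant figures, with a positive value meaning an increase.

T ∝ √L, so T'/T = √(1.238) = 1.113.
Percentage change in T = (1.113 − 1) × 100% = 11.3%.

11.3%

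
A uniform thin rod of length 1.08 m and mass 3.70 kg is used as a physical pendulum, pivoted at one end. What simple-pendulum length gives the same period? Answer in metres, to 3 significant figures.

0.720 m

The equivalent simple-pendulum length is L_eq = I/(md), where I is about the pivot and d = 0.5400 m.
I_cm = (1/12)mL² = 0.3596 kg·m², so I = I_cm + md² = 0.3596 + 1.079 = 1.439 kg·m².
L_eq = 1.439/(3.70 × 0.5400) = 0.720 m.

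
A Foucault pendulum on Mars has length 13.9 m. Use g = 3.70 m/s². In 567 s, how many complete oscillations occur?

46

T = 2π√(L/g) = 2π√(13.9/3.70) = 12.18 s.
Number of complete oscillations = ⌊567/12.18⌋ = ⌊46.56⌋ = 46.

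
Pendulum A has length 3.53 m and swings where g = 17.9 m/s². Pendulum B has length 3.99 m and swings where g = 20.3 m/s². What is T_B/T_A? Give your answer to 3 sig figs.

T = 2π√(L/g), so T_B/T_A = √((L_B/g_B)/(L_A/g_A)) = √((3.99/20.3)/(3.53/17.9)) = 0.998.

0.998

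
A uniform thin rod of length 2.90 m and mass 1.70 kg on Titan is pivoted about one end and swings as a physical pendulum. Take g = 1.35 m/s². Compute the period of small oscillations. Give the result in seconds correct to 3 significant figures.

7.52 s

For a physical pendulum T = 2π√(I/(mgd)), with d = 1.450 m from pivot to centre of mass.
I_cm = mL²/12 = 1.70 × 2.90²/12 = 1.191 kg·m²; I = I_cm + md² = 1.191 + 1.70 × 1.450² = 4.766 kg·m².
T = 2π√(4.766/(1.70 × 1.35 × 1.450)) = 7.52 s.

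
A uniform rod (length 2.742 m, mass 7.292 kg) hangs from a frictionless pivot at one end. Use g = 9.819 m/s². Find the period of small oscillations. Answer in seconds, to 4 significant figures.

For a physical pendulum T = 2π√(I/(mgd)), with d = 1.3710 m from pivot to centre of mass.
I_cm = mL²/12 = 7.292 × 2.742²/12 = 4.5688 kg·m²; I = I_cm + md² = 4.5688 + 7.292 × 1.3710² = 18.275 kg·m².
T = 2π√(18.275/(7.292 × 9.819 × 1.3710)) = 2.711 s.

2.711 s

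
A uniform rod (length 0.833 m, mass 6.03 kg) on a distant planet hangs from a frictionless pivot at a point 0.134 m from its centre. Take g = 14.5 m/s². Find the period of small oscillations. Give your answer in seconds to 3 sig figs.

For a physical pendulum T = 2π√(I/(mgd)), with d = 0.1340 m from pivot to centre of mass.
I_cm = mL²/12 = 6.03 × 0.833²/12 = 0.3487 kg·m²; I = I_cm + md² = 0.3487 + 6.03 × 0.1340² = 0.4570 kg·m².
T = 2π√(0.4570/(6.03 × 14.5 × 0.1340)) = 1.24 s.

1.24 s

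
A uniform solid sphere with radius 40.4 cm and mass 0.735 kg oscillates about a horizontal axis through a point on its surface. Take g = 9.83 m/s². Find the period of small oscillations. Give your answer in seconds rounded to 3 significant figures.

I_cm = (2/5)mr² = 0.04799 kg·m². The pivot is at distance d = 0.404 m from the centre of mass.
By the parallel-axis theorem, I = I_cm + md² = 0.04799 + 0.1200 = 0.1679 kg·m².
T = 2π√(I/(mgd)) = 2π√(0.1679/(0.735 × 9.83 × 0.404)) = 1.51 s.

1.51 s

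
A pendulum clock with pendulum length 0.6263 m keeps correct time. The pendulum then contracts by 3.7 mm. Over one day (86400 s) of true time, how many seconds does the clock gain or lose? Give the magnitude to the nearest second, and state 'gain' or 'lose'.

gain 256 s

T ∝ √L, so T'/T = √(0.62260/0.6263) = 0.997042.
In 86400 s of true time the clock registers 86400/0.997042 = 86656.3 s, so it gains 256 s.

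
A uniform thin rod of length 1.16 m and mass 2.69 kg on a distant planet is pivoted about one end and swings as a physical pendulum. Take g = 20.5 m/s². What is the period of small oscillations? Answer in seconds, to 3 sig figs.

For a physical pendulum T = 2π√(I/(mgd)), with d = 0.5800 m from pivot to centre of mass.
I_cm = mL²/12 = 2.69 × 1.16²/12 = 0.3016 kg·m²; I = I_cm + md² = 0.3016 + 2.69 × 0.5800² = 1.207 kg·m².
T = 2π√(1.207/(2.69 × 20.5 × 0.5800)) = 1.22 s.

1.22 s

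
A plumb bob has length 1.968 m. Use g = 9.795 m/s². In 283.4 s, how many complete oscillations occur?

T = 2π√(L/g) = 2π√(1.968/9.795) = 2.8164 s.
Number of complete oscillations = ⌊283.4/2.8164⌋ = ⌊100.63⌋ = 100.

100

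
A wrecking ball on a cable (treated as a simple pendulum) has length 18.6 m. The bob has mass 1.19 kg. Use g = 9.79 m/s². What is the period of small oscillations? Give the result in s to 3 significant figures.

T = 2π√(L/g) = 2π√(18.6/9.79) = 2π × 1.378 = 8.66 s.

8.66 s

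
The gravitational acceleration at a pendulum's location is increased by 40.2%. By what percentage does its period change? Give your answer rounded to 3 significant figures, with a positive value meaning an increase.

T ∝ 1/√g, so T'/T = 1/√(1.402) = 0.8446.
Percentage change in T = (0.8446 − 1) × 100% = -15.5%.

-15.5%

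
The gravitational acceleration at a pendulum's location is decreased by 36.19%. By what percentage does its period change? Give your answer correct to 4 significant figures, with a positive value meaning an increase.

T ∝ 1/√g, so T'/T = 1/√(0.63810) = 1.2519.
Percentage change in T = (1.2519 − 1) × 100% = 25.19%.

25.19%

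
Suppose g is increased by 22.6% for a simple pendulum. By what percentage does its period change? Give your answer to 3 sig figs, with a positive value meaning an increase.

T ∝ 1/√g, so T'/T = 1/√(1.226) = 0.9031.
Percentage change in T = (0.9031 − 1) × 100% = -9.69%.

-9.69%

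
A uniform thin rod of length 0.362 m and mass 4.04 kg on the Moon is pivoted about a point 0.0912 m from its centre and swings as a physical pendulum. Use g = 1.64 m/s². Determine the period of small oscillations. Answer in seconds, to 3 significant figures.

2.25 s

For a physical pendulum T = 2π√(I/(mgd)), with d = 0.09120 m from pivot to centre of mass.
I_cm = mL²/12 = 4.04 × 0.362²/12 = 0.04412 kg·m²; I = I_cm + md² = 0.04412 + 4.04 × 0.09120² = 0.07772 kg·m².
T = 2π√(0.07772/(4.04 × 1.64 × 0.09120)) = 2.25 s.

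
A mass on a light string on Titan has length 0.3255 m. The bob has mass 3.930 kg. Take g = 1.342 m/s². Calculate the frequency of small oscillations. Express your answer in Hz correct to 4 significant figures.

0.3232 Hz

T = 2π√(L/g) = 2π√(0.3255/1.342) = 3.0944 s, so f = 1/T = 0.3232 Hz.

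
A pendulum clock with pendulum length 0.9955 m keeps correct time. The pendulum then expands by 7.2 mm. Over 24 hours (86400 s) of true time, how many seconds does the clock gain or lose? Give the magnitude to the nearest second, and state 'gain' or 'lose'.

T ∝ √L, so T'/T = √(1.00270/0.9955) = 1.00361.
In 86400 s of true time the clock registers 86400/1.00361 = 86089.2 s, so it loses 311 s.

lose 311 s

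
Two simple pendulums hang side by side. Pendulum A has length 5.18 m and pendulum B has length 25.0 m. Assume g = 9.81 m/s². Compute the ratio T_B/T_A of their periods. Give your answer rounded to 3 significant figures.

2.20

T ∝ √L, so T_B/T_A = √(L_B/L_A) = √(25.0/5.18) = 2.20.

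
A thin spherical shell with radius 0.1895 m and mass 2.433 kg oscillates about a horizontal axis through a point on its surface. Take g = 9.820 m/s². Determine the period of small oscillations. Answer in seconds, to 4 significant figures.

I_cm = (2/3)mr² = 0.058246 kg·m². The pivot is at distance d = 0.1895 m from the centre of mass.
By the parallel-axis theorem, I = I_cm + md² = 0.058246 + 0.087370 = 0.14562 kg·m².
T = 2π√(I/(mgd)) = 2π√(0.14562/(2.433 × 9.820 × 0.1895)) = 1.127 s.

1.127 s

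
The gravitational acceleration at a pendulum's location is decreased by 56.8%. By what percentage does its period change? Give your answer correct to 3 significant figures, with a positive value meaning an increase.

52.1%

T ∝ 1/√g, so T'/T = 1/√(0.4320) = 1.521.
Percentage change in T = (1.521 − 1) × 100% = 52.1%.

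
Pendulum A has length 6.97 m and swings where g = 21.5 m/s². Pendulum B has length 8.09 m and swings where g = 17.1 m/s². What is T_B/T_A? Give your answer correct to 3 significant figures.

1.21

T = 2π√(L/g), so T_B/T_A = √((L_B/g_B)/(L_A/g_A)) = √((8.09/17.1)/(6.97/21.5)) = 1.21.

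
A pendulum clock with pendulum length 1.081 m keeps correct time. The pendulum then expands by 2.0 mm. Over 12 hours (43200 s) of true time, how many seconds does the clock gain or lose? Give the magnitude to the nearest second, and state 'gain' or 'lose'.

lose 40 s

T ∝ √L, so T'/T = √(1.08300/1.081) = 1.00092.
In 43200 s of true time the clock registers 43200/1.00092 = 43160.1 s, so it loses 40 s.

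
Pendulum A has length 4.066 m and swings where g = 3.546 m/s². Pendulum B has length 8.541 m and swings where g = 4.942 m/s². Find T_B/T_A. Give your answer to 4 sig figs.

T = 2π√(L/g), so T_B/T_A = √((L_B/g_B)/(L_A/g_A)) = √((8.541/4.942)/(4.066/3.546)) = 1.228.

1.228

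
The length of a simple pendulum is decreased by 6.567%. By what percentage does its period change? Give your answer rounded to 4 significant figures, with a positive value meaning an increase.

T ∝ √L, so T'/T = √(0.93433) = 0.96661.
Percentage change in T = (0.96661 − 1) × 100% = -3.339%.

-3.339%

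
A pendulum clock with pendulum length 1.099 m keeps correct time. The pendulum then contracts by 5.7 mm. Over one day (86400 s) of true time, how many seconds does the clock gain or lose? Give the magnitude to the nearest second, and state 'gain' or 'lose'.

gain 225 s

T ∝ √L, so T'/T = √(1.09330/1.099) = 0.997403.
In 86400 s of true time the clock registers 86400/0.997403 = 86624.9 s, so it gains 225 s.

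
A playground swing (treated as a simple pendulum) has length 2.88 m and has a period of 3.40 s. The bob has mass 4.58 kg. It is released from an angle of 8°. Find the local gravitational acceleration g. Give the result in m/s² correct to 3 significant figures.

From T = 2π√(L/g), g = 4π²L/T² = 4π² × 2.88/3.400² = 9.84 m/s².

9.84 m/s²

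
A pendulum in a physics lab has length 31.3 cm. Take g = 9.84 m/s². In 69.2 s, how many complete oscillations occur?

T = 2π√(L/g) = 2π√(0.313/9.84) = 1.121 s.
Number of complete oscillations = ⌊69.2/1.121⌋ = ⌊61.75⌋ = 61.

61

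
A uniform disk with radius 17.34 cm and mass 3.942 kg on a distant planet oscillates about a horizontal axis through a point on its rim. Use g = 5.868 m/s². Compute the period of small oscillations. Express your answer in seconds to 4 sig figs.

I_cm = ½mr² = 0.059263 kg·m². The pivot is at distance d = 0.1734 m from the centre of mass.
By the parallel-axis theorem, I = I_cm + md² = 0.059263 + 0.11853 = 0.17779 kg·m².
T = 2π√(I/(mgd)) = 2π√(0.17779/(3.942 × 5.868 × 0.1734)) = 1.323 s.

1.323 s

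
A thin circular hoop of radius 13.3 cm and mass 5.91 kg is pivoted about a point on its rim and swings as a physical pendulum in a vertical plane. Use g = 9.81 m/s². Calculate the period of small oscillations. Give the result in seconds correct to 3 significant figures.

1.03 s

I_cm = mr² = 0.1045 kg·m². The pivot is at distance d = 0.133 m from the centre of mass.
By the parallel-axis theorem, I = I_cm + md² = 0.1045 + 0.1045 = 0.2091 kg·m².
T = 2π√(I/(mgd)) = 2π√(0.2091/(5.91 × 9.81 × 0.133)) = 1.03 s.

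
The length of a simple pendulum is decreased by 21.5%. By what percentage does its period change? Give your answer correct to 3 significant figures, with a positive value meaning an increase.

T ∝ √L, so T'/T = √(0.7850) = 0.8860.
Percentage change in T = (0.8860 − 1) × 100% = -11.4%.

-11.4%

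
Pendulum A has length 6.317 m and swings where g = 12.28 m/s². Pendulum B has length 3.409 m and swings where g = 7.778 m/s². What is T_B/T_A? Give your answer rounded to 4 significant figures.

T = 2π√(L/g), so T_B/T_A = √((L_B/g_B)/(L_A/g_A)) = √((3.409/7.778)/(6.317/12.28)) = 0.9230.

0.9230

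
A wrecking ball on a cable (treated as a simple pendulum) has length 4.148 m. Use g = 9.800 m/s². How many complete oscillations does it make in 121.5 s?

T = 2π√(L/g) = 2π√(4.148/9.800) = 4.0878 s.
Number of complete oscillations = ⌊121.5/4.0878⌋ = ⌊29.723⌋ = 29.

29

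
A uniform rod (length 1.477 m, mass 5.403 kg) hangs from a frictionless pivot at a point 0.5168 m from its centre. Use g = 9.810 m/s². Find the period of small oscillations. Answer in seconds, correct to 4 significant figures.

For a physical pendulum T = 2π√(I/(mgd)), with d = 0.51680 m from pivot to centre of mass.
I_cm = mL²/12 = 5.403 × 1.477²/12 = 0.98223 kg·m²; I = I_cm + md² = 0.98223 + 5.403 × 0.51680² = 2.4253 kg·m².
T = 2π√(2.4253/(5.403 × 9.810 × 0.51680)) = 1.870 s.

1.870 s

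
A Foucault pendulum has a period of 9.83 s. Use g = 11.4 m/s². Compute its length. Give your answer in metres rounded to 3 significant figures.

From T = 2π√(L/g), L = gT²/(4π²) = 11.4 × 9.830²/(4π²) = 27.9 m.

27.9 m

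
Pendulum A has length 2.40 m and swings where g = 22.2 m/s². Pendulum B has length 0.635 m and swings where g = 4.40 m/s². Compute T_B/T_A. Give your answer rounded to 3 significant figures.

1.16

T = 2π√(L/g), so T_B/T_A = √((L_B/g_B)/(L_A/g_A)) = √((0.635/4.40)/(2.40/22.2)) = 1.16.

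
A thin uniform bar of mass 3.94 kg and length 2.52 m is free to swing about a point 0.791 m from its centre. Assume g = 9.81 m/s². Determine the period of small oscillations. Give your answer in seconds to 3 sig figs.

2.42 s

For a physical pendulum T = 2π√(I/(mgd)), with d = 0.7910 m from pivot to centre of mass.
I_cm = mL²/12 = 3.94 × 2.52²/12 = 2.085 kg·m²; I = I_cm + md² = 2.085 + 3.94 × 0.7910² = 4.550 kg·m².
T = 2π√(4.550/(3.94 × 9.81 × 0.7910)) = 2.42 s.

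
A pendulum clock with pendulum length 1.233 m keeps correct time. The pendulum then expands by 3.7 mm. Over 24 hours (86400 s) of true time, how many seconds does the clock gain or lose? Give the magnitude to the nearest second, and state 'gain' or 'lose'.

lose 129 s

T ∝ √L, so T'/T = √(1.23670/1.233) = 1.00150.
In 86400 s of true time the clock registers 86400/1.00150 = 86270.7 s, so it loses 129 s.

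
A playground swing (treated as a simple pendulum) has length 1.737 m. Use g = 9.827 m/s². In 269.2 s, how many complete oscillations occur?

T = 2π√(L/g) = 2π√(1.737/9.827) = 2.6416 s.
Number of complete oscillations = ⌊269.2/2.6416⌋ = ⌊101.91⌋ = 101.

101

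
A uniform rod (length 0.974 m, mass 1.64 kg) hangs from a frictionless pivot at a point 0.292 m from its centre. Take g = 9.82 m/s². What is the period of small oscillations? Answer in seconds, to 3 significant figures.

For a physical pendulum T = 2π√(I/(mgd)), with d = 0.2920 m from pivot to centre of mass.
I_cm = mL²/12 = 1.64 × 0.974²/12 = 0.1297 kg·m²; I = I_cm + md² = 0.1297 + 1.64 × 0.2920² = 0.2695 kg·m².
T = 2π√(0.2695/(1.64 × 9.82 × 0.2920)) = 1.50 s.

1.50 s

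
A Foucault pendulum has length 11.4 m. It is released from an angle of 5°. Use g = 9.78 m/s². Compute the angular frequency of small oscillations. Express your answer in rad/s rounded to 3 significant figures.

0.926 rad/s

ω = √(g/L) = √(9.78/11.4) = 0.926 rad/s.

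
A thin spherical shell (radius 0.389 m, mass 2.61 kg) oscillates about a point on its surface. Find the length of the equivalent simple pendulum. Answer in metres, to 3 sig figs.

0.648 m

The equivalent simple-pendulum length is L_eq = I/(md), where I is about the pivot and d = 0.3890 m.
I_cm = (2/3)mR² = 0.2633 kg·m², so I = I_cm + md² = 0.2633 + 0.3949 = 0.6582 kg·m².
L_eq = 0.6582/(2.61 × 0.3890) = 0.648 m.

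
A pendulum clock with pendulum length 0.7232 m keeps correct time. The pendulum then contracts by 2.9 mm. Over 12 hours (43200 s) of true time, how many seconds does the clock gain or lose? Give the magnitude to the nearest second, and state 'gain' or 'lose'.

gain 87 s

T ∝ √L, so T'/T = √(0.72030/0.7232) = 0.997993.
In 43200 s of true time the clock registers 43200/0.997993 = 43286.9 s, so it gains 87 s.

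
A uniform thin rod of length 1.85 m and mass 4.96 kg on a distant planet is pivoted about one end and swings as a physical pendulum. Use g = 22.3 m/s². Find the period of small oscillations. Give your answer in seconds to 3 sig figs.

1.48 s

For a physical pendulum T = 2π√(I/(mgd)), with d = 0.9250 m from pivot to centre of mass.
I_cm = mL²/12 = 4.96 × 1.85²/12 = 1.415 kg·m²; I = I_cm + md² = 1.415 + 4.96 × 0.9250² = 5.659 kg·m².
T = 2π√(5.659/(4.96 × 22.3 × 0.9250)) = 1.48 s.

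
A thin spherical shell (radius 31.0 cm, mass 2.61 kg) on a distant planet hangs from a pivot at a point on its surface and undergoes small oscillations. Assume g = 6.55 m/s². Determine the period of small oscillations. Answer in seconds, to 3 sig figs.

1.76 s

I_cm = (2/3)mr² = 0.1672 kg·m². The pivot is at distance d = 0.310 m from the centre of mass.
By the parallel-axis theorem, I = I_cm + md² = 0.1672 + 0.2508 = 0.4180 kg·m².
T = 2π√(I/(mgd)) = 2π√(0.4180/(2.61 × 6.55 × 0.310)) = 1.76 s.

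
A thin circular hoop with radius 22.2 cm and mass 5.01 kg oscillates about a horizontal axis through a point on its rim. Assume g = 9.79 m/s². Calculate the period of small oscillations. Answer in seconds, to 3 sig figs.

I_cm = mr² = 0.2469 kg·m². The pivot is at distance d = 0.222 m from the centre of mass.
By the parallel-axis theorem, I = I_cm + md² = 0.2469 + 0.2469 = 0.4938 kg·m².
T = 2π√(I/(mgd)) = 2π√(0.4938/(5.01 × 9.79 × 0.222)) = 1.34 s.

1.34 s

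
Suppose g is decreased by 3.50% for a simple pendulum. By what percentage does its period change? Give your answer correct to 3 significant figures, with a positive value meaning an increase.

T ∝ 1/√g, so T'/T = 1/√(0.9650) = 1.018.
Percentage change in T = (1.018 − 1) × 100% = 1.80%.

1.80%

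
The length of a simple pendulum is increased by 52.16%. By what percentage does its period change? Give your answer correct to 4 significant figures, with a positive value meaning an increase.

23.35%

T ∝ √L, so T'/T = √(1.5216) = 1.2335.
Percentage change in T = (1.2335 − 1) × 100% = 23.35%.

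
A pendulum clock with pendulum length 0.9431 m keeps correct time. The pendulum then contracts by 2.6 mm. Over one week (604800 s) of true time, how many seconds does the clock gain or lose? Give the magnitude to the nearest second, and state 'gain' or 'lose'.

T ∝ √L, so T'/T = √(0.94050/0.9431) = 0.998621.
In 604800 s of true time the clock registers 604800/0.998621 = 605635.4 s, so it gains 835 s.

gain 835 s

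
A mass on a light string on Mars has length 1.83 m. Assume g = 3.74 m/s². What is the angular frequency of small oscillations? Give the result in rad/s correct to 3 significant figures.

1.43 rad/s

ω = √(g/L) = √(3.74/1.83) = 1.43 rad/s.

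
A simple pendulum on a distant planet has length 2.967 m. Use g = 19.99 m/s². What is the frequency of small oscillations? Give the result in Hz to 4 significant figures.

T = 2π√(L/g) = 2π√(2.967/19.99) = 2.4207 s, so f = 1/T = 0.4131 Hz.

0.4131 Hz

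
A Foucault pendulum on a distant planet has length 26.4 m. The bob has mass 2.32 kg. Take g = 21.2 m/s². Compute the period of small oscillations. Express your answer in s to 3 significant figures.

T = 2π√(L/g) = 2π√(26.4/21.2) = 2π × 1.116 = 7.01 s.

7.01 s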